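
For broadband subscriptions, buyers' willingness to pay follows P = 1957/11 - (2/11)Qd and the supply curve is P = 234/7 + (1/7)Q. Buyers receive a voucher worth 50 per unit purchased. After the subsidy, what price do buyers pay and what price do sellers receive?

Buyers pay 69; sellers receive 119

Pre-subsidy: 1957/11 - (2/11)Q = 234/7 + (1/7)Q gives Q* = 445 and P* = 97.
With the rebate, buyers effectively pay Pb = Ps − 50, where Ps is the price sellers receive.
On the curves, Pb = 1957/11 - (2/11)Q and Ps = 234/7 + (1/7)Q; the wedge Ps − Pb = 50 gives 234/7 + (1/7)Q − (1957/11 - (2/11)Q) = 50, so Q' = 599.
Then Pb = 1957/11 − (2/11)·599 = 69 and Ps = 234/7 + (1/7)·599 = 119.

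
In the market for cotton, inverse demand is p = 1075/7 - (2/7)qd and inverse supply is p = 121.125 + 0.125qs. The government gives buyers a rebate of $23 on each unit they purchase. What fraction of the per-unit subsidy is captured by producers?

Pre-subsidy: 1075/7 - (2/7)q = 121.125 + 0.125q gives q* = 79 and p* = 131.
With the rebate, buyers effectively pay pb = ps − 23, where ps is the price sellers receive.
On the curves, pb = 1075/7 - (2/7)q and ps = 121.125 + 0.125q; the wedge ps − pb = 23 gives 121.125 + 0.125q − (1075/7 - (2/7)q) = 23, so q' = 135.
Then pb = 1075/7 − (2/7)·135 = 115 and ps = 121.125 + 0.125·135 = 138.
Buyers' price falls by p* − pb = 131 − 115 = 16; sellers' price rises by ps − p* = 138 − 131 = 7.
So producers capture 7/23 = 7/23 of each unit of subsidy.

Producer share = 7/23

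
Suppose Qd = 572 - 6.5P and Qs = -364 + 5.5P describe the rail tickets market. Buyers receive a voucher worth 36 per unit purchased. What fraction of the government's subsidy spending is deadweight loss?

Pre-subsidy: 572 - 6.5P = -364 + 5.5P gives P* = 78, Q* = 65.
With the rebate, buyers effectively pay Pb = Ps − 36, where Ps is the price sellers receive.
Demand in terms of Ps becomes Qd = 572 − 6.5(Ps − 36) = 806 - 6.5Ps. Setting this equal to supply: 806 - 6.5Ps = -364 + 5.5Ps, so Ps = 97.5.
Buyers pay Pb = 97.5 − 36 = 61.5; Q' = -364 + 5.5·97.5 = 172.25.
ΔCS = ½(65 + 172.25)(78 − 61.5) = 1957.3125; ΔPS = ½(65 + 172.25)(97.5 − 78) = 2313.1875.
Government spending = 36 × 172.25 = 6201.
DWL = ½ × 36 × (172.25 − 65) = 1930.5; fraction = 1930.5 / 6201 = 33/106.

DWL / government spending = 33/106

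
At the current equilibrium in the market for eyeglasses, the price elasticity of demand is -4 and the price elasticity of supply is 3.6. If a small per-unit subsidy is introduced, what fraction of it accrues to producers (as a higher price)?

Producer share = 10/19

For a small subsidy around the equilibrium, the benefit split depends on the relative slopes, which at a point are proportional to the elasticities.
Buyer share = εs/(εs + |εd|) = 3.6/(3.6 + 4) = 9/19; seller share = |εd|/(εs + |εd|) = 10/19.
So producers capture 10/19 of the subsidy.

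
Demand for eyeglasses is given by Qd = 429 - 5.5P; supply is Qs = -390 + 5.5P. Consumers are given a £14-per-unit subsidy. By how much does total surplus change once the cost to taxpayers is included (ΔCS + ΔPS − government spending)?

Pre-subsidy: 429 - 5.5P = -390 + 5.5P gives P* = 819/11, Q* = 19.5.
With the rebate, buyers effectively pay Pb = Ps − 14, where Ps is the price sellers receive.
Demand in terms of Ps becomes Qd = 429 − 5.5(Ps − 14) = 506 - 5.5Ps. Setting this equal to supply: 506 - 5.5Ps = -390 + 5.5Ps, so Ps = 896/11.
Buyers pay Pb = 896/11 − 14 = 742/11; Q' = -390 + 5.5·(896/11) = 58.
ΔCS = ½(19.5 + 58)(819/11 − 742/11) = 271.25; ΔPS = ½(19.5 + 58)(896/11 − 819/11) = 271.25.
Government spending = 14 × 58 = 812.
Net change = 271.25 + 271.25 − 812 = -269.5. The loss equals the DWL triangle ½·14·38.5.

Net change in total surplus = -£269.5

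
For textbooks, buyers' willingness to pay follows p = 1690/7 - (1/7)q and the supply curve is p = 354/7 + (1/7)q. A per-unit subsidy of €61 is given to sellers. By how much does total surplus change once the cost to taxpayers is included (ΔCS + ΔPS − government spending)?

Pre-subsidy: 1690/7 - (1/7)q = 354/7 + (1/7)q gives q* = 668 and p* = 146.
With the subsidy, sellers receive ps = pb + 61 for each unit, where pb is the price buyers pay.
On the curves, pb = 1690/7 - (1/7)q and ps = 354/7 + (1/7)q; the wedge ps − pb = 61 gives 354/7 + (1/7)q − (1690/7 - (1/7)q) = 61, so q' = 881.5.
Then pb = 1690/7 − (1/7)·881.5 = 115.5 and ps = 354/7 + (1/7)·881.5 = 176.5.
ΔCS = ½(668 + 881.5)(146 − 115.5) = 23629.875; ΔPS = ½(668 + 881.5)(176.5 − 146) = 23629.875.
Government spending = 61 × 881.5 = 53771.5.
Net change = 23629.875 + 23629.875 − 53771.5 = -6511.75. The loss equals the DWL triangle ½·61·213.5.

Net change in total surplus = -€6511.75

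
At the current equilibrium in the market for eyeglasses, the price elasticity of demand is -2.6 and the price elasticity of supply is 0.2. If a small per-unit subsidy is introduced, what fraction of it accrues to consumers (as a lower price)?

For a small subsidy around the equilibrium, the benefit split depends on the relative slopes, which at a point are proportional to the elasticities.
Buyer share = εs/(εs + |εd|) = 0.2/(0.2 + 2.6) = 1/14; seller share = |εd|/(εs + |εd|) = 13/14.

Consumer share = 1/14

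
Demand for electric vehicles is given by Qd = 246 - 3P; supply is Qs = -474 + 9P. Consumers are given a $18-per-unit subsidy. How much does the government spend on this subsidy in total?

Government cost = $1917

Pre-subsidy: 246 - 3P = -474 + 9P gives P* = 60, Q* = 66.
With the rebate, buyers effectively pay Pb = Ps − 18, where Ps is the price sellers receive.
Demand in terms of Ps becomes Qd = 246 − 3(Ps − 18) = 300 - 3Ps. Setting this equal to supply: 300 - 3Ps = -474 + 9Ps, so Ps = 64.5.
Buyers pay Pb = 64.5 − 18 = 46.5; Q' = -474 + 9·64.5 = 106.5.
Government outlay = subsidy × quantity = 18 × 106.5 = 1917.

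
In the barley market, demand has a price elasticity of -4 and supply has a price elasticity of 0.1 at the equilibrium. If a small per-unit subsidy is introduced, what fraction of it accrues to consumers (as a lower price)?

Consumer share = 1/41

For a small subsidy around the equilibrium, the benefit split depends on the relative slopes, which at a point are proportional to the elasticities.
Buyer share = εs/(εs + |εd|) = 0.1/(0.1 + 4) = 1/41; seller share = |εd|/(εs + |εd|) = 40/41.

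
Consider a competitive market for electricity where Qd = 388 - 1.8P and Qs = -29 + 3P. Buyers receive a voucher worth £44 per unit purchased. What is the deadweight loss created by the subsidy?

Pre-subsidy: 388 - 1.8P = -29 + 3P gives P* = 86.875, Q* = 231.625.
With the rebate, buyers effectively pay Pb = Ps − 44, where Ps is the price sellers receive.
Demand in terms of Ps becomes Qd = 388 − 1.8(Ps − 44) = 467.2 - 1.8Ps. Setting this equal to supply: 467.2 - 1.8Ps = -29 + 3Ps, so Ps = 103.375.
Buyers pay Pb = 103.375 − 44 = 59.375; Q' = -29 + 3·103.375 = 281.125.
The subsidy expands output by 281.125 − 231.625 = 49.5 past the efficient level; on those units the gap between marginal cost and willingness to pay runs from 0 up to 44.
DWL = ½ × 44 × 49.5 = 1089.

Deadweight loss = £1089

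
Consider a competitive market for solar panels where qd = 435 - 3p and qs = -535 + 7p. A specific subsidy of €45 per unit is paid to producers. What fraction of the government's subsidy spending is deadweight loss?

Pre-subsidy: 435 - 3p = -535 + 7p gives p* = 97, q* = 144.
With the subsidy, sellers receive ps = pb + 45 for each unit, where pb is the price buyers pay.
Supply in terms of pb becomes qs = -535 + 7(pb + 45) = -220 + 7pb. Setting this equal to demand: 435 - 3pb = -220 + 7pb, so pb = 65.5.
Sellers receive ps = 65.5 + 45 = 110.5; q' = 435 − 3·65.5 = 238.5.
ΔCS = ½(144 + 238.5)(97 − 65.5) = 6024.375; ΔPS = ½(144 + 238.5)(110.5 − 97) = 2581.875.
Government spending = 45 × 238.5 = 10732.5.
DWL = ½ × 45 × (238.5 − 144) = 2126.25; fraction = 2126.25 / 10732.5 = 21/106.

DWL / government spending = 21/106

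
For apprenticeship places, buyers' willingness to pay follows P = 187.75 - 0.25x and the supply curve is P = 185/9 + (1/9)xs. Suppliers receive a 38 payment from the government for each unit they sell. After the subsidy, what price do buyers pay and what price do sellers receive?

Buyers pay 594/13; sellers receive 1088/13

Pre-subsidy: 187.75 - 0.25x = 185/9 + (1/9)x gives x* = 463 and P* = 72.
With the subsidy, sellers receive Ps = Pb + 38 for each unit, where Pb is the price buyers pay.
On the curves, Pb = 187.75 - 0.25x and Ps = 185/9 + (1/9)x; the wedge Ps − Pb = 38 gives 185/9 + (1/9)x − (187.75 - 0.25x) = 38, so x' = 7387/13.
Then Pb = 187.75 − 0.25·(7387/13) = 594/13 and Ps = 185/9 + (1/9)·(7387/13) = 1088/13.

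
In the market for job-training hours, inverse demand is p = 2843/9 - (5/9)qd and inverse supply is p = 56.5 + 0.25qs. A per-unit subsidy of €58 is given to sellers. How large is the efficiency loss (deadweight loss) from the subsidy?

Pre-subsidy: 2843/9 - (5/9)q = 56.5 + 0.25q gives q* = 322 and p* = 137.
With the subsidy, sellers receive ps = pb + 58 for each unit, where pb is the price buyers pay.
On the curves, pb = 2843/9 - (5/9)q and ps = 56.5 + 0.25q; the wedge ps − pb = 58 gives 56.5 + 0.25q − (2843/9 - (5/9)q) = 58, so q' = 394.
Then pb = 2843/9 − (5/9)·394 = 97 and ps = 56.5 + 0.25·394 = 155.
The subsidy expands output by 394 − 322 = 72 past the efficient level; on those units the gap between marginal cost and willingness to pay runs from 0 up to 58.
DWL = ½ × 58 × 72 = 2088.

Deadweight loss = €2088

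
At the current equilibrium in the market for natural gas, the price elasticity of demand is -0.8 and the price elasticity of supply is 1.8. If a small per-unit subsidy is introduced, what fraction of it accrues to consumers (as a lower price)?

For a small subsidy around the equilibrium, the benefit split depends on the relative slopes, which at a point are proportional to the elasticities.
Buyer share = εs/(εs + |εd|) = 1.8/(1.8 + 0.8) = 9/13; seller share = |εd|/(εs + |εd|) = 4/13.

Consumer share = 9/13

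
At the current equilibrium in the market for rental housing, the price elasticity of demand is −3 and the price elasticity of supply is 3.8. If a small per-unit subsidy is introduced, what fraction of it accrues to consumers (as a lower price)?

For a small subsidy around the equilibrium, the benefit split depends on the relative slopes, which at a point are proportional to the elasticities.
Buyer share = εs/(εs + |εd|) = 3.8/(3.8 + 3) = 19/34; seller share = |εd|/(εs + |εd|) = 15/34.

Consumer share = 19/34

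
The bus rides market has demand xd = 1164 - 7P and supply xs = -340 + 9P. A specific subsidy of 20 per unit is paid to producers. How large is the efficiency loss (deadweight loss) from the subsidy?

Pre-subsidy: 1164 - 7P = -340 + 9P gives P* = 94, x* = 506.
With the subsidy, sellers receive Ps = Pb + 20 for each unit, where Pb is the price buyers pay.
Supply in terms of Pb becomes xs = -340 + 9(Pb + 20) = -160 + 9Pb. Setting this equal to demand: 1164 - 7Pb = -160 + 9Pb, so Pb = 82.75.
Sellers receive Ps = 82.75 + 20 = 102.75; x' = 1164 − 7·82.75 = 584.75.
The subsidy expands output by 584.75 − 506 = 78.75 past the efficient level; on those units the gap between marginal cost and willingness to pay runs from 0 up to 20.
DWL = ½ × 20 × 78.75 = 787.5.

Deadweight loss = 787.5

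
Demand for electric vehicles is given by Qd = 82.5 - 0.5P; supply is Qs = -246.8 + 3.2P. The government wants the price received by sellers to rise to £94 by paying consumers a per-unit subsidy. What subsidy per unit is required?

At a seller price of 94, quantity supplied is -246.8 + 3.2·94 = 54.
Buyers absorb 54 only when they pay Pb with 82.5 − 0.5·Pb = 54, i.e. Pb = 57.
s = Ps − Pb = 94 − 57 = 37.

Required subsidy s = £37 per unit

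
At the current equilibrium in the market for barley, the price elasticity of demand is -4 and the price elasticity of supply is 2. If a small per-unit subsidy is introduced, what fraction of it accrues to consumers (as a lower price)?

For a small subsidy around the equilibrium, the benefit split depends on the relative slopes, which at a point are proportional to the elasticities.
Buyer share = εs/(εs + |εd|) = 2/(2 + 4) = 1/3; seller share = |εd|/(εs + |εd|) = 2/3.

Consumer share = 1/3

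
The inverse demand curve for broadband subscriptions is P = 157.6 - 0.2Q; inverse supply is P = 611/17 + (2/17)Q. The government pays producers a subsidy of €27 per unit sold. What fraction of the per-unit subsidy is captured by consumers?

Consumer share = 17/27

Pre-subsidy: 157.6 - 0.2Q = 611/17 + (2/17)Q gives Q* = 383 and P* = 81.
With the subsidy, sellers receive Ps = Pb + 27 for each unit, where Pb is the price buyers pay.
On the curves, Pb = 157.6 - 0.2Q and Ps = 611/17 + (2/17)Q; the wedge Ps − Pb = 27 gives 611/17 + (2/17)Q − (157.6 - 0.2Q) = 27, so Q' = 468.
Then Pb = 157.6 − 0.2·468 = 64 and Ps = 611/17 + (2/17)·468 = 91.
Buyers' price falls by P* − Pb = 81 − 64 = 17; sellers' price rises by Ps − P* = 91 − 81 = 10.
So consumers capture 17/27 = 17/27 of each unit of subsidy.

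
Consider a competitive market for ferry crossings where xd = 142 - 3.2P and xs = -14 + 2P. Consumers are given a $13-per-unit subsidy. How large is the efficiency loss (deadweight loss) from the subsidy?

Pre-subsidy: 142 - 3.2P = -14 + 2P gives P* = 30, x* = 46.
With the rebate, buyers effectively pay Pb = Ps − 13, where Ps is the price sellers receive.
Demand in terms of Ps becomes xd = 142 − 3.2(Ps − 13) = 183.6 - 3.2Ps. Setting this equal to supply: 183.6 - 3.2Ps = -14 + 2Ps, so Ps = 38.
Buyers pay Pb = 38 − 13 = 25; x' = -14 + 2·38 = 62.
The subsidy expands output by 62 − 46 = 16 past the efficient level; on those units the gap between marginal cost and willingness to pay runs from 0 up to 13.
DWL = ½ × 13 × 16 = 104.

Deadweight loss = $104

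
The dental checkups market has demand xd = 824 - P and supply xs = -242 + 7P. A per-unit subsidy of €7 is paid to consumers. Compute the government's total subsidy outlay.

Pre-subsidy: 824 - P = -242 + 7P gives P* = 133.25, x* = 690.75.
With the rebate, buyers effectively pay Pb = Ps − 7, where Ps is the price sellers receive.
Demand in terms of Ps becomes xd = 824 − 1(Ps − 7) = 831 - Ps. Setting this equal to supply: 831 - Ps = -242 + 7Ps, so Ps = 134.125.
Buyers pay Pb = 134.125 − 7 = 127.125; x' = -242 + 7·134.125 = 696.875.
Government outlay = subsidy × quantity = 7 × 696.875 = 4878.125.

Government cost = €4878.125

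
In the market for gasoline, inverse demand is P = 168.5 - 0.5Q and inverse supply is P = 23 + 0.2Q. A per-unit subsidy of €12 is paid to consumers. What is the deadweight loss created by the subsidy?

Pre-subsidy: 168.5 - 0.5Q = 23 + 0.2Q gives Q* = 1455/7 and P* = 452/7.
With the rebate, buyers effectively pay Pb = Ps − 12, where Ps is the price sellers receive.
On the curves, Pb = 168.5 - 0.5Q and Ps = 23 + 0.2Q; the wedge Ps − Pb = 12 gives 23 + 0.2Q − (168.5 - 0.5Q) = 12, so Q' = 225.
Then Pb = 168.5 − 0.5·225 = 56 and Ps = 23 + 0.2·225 = 68.
The subsidy expands output by 225 − 1455/7 = 120/7 past the efficient level; on those units the gap between marginal cost and willingness to pay runs from 0 up to 12.
DWL = ½ × 12 × 120/7 = 720/7.

Deadweight loss = 720/7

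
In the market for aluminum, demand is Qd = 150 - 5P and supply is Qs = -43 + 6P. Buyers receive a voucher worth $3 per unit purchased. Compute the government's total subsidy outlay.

Pre-subsidy: 150 - 5P = -43 + 6P gives P* = 193/11, Q* = 685/11.
With the rebate, buyers effectively pay Pb = Ps − 3, where Ps is the price sellers receive.
Demand in terms of Ps becomes Qd = 150 − 5(Ps − 3) = 165 - 5Ps. Setting this equal to supply: 165 - 5Ps = -43 + 6Ps, so Ps = 208/11.
Buyers pay Pb = 208/11 − 3 = 175/11; Q' = -43 + 6·(208/11) = 775/11.
Government outlay = subsidy × quantity = 3 × 775/11 = 2325/11.

Government cost = 2325/11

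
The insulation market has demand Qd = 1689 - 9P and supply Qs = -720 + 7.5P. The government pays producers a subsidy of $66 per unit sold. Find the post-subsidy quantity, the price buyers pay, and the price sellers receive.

Pre-subsidy: 1689 - 9P = -720 + 7.5P gives P* = 146, Q* = 375.
With the subsidy, sellers receive Ps = Pb + 66 for each unit, where Pb is the price buyers pay.
Supply in terms of Pb becomes Qs = -720 + 7.5(Pb + 66) = -225 + 7.5Pb. Setting this equal to demand: 1689 - 9Pb = -225 + 7.5Pb, so Pb = 116.
Sellers receive Ps = 116 + 66 = 182; Q' = 1689 − 9·116 = 645.

Q' = 645; buyers pay $116; sellers receive $182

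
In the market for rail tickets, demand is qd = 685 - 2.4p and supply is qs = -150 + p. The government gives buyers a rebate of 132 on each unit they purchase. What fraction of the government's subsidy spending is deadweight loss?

Pre-subsidy: 685 - 2.4p = -150 + p gives p* = 4175/17, q* = 1625/17.
With the rebate, buyers effectively pay pb = ps − 132, where ps is the price sellers receive.
Demand in terms of ps becomes qd = 685 − 2.4(ps − 132) = 1001.8 - 2.4ps. Setting this equal to supply: 1001.8 - 2.4ps = -150 + ps, so ps = 5759/17.
Buyers pay pb = 5759/17 − 132 = 3515/17; q' = -150 + 1·(5759/17) = 3209/17.
ΔCS = ½(1625/17 + 3209/17)(4175/17 − 3515/17) = 1595220/289; ΔPS = ½(1625/17 + 3209/17)(5759/17 − 4175/17) = 3828528/289.
Government spending = 132 × 3209/17 = 423588/17.
DWL = ½ × 132 × (3209/17 − 1625/17) = 104544/17; fraction = (104544/17) / (423588/17) = 792/3209.

DWL / government spending = 792/3209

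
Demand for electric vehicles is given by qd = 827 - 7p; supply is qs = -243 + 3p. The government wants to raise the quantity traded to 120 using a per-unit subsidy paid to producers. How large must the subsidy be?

Required subsidy s = 20 per unit

At q = 120, invert demand for the buyer price: pb = (827 − 120)/7 = 101; invert supply for the seller price: ps = (120 − (-243))/3 = 121.
The subsidy must fill the gap: s = ps − pb = 121 − 101 = 20.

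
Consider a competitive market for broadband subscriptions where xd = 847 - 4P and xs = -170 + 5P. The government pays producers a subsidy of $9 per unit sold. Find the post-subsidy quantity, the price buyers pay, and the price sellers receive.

x' = 415; buyers pay $108; sellers receive $117

Pre-subsidy: 847 - 4P = -170 + 5P gives P* = 113, x* = 395.
With the subsidy, sellers receive Ps = Pb + 9 for each unit, where Pb is the price buyers pay.
Supply in terms of Pb becomes xs = -170 + 5(Pb + 9) = -125 + 5Pb. Setting this equal to demand: 847 - 4Pb = -125 + 5Pb, so Pb = 108.
Sellers receive Ps = 108 + 9 = 117; x' = 847 − 4·108 = 415.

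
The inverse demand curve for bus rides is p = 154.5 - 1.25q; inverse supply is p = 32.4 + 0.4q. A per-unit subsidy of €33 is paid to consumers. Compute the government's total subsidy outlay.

Government cost = €3102

Pre-subsidy: 154.5 - 1.25q = 32.4 + 0.4q gives q* = 74 and p* = 62.
With the rebate, buyers effectively pay pb = ps − 33, where ps is the price sellers receive.
On the curves, pb = 154.5 - 1.25q and ps = 32.4 + 0.4q; the wedge ps − pb = 33 gives 32.4 + 0.4q − (154.5 - 1.25q) = 33, so q' = 94.
Then pb = 154.5 − 1.25·94 = 37 and ps = 32.4 + 0.4·94 = 70.
Government outlay = subsidy × quantity = 33 × 94 = 3102.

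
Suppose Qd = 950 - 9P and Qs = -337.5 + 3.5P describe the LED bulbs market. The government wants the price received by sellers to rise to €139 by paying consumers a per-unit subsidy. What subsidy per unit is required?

Required subsidy s = €50 per unit

At a seller price of 139, quantity supplied is -337.5 + 3.5·139 = 149.
Buyers absorb 149 only when they pay Pb with 950 − 9·Pb = 149, i.e. Pb = 89.
s = Ps − Pb = 139 − 89 = 50.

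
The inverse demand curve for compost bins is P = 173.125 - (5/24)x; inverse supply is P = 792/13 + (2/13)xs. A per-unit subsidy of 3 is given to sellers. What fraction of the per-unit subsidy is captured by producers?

Producer share = 48/113

Pre-subsidy: 173.125 - (5/24)x = 792/13 + (2/13)x gives x* = 35007/113 and P* = 12270/113.
With the subsidy, sellers receive Ps = Pb + 3 for each unit, where Pb is the price buyers pay.
On the curves, Pb = 173.125 - (5/24)x and Ps = 792/13 + (2/13)x; the wedge Ps − Pb = 3 gives 792/13 + (2/13)x − (173.125 - (5/24)x) = 3, so x' = 35943/113.
Then Pb = 173.125 − (5/24)·(35943/113) = 12075/113 and Ps = 792/13 + (2/13)·(35943/113) = 12414/113.
Buyers' price falls by P* − Pb = 12270/113 − 12075/113 = 195/113; sellers' price rises by Ps − P* = 12414/113 − 12270/113 = 144/113.
So producers capture (144/113)/3 = 48/113 of each unit of subsidy.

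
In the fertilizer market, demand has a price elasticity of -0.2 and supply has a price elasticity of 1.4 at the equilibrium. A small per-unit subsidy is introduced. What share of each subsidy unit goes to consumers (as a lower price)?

For a small subsidy around the equilibrium, the benefit split depends on the relative slopes, which at a point are proportional to the elasticities.
Buyer share = εs/(εs + |εd|) = 1.4/(1.4 + 0.2) = 0.875; seller share = |εd|/(εs + |εd|) = 0.125.

Consumer share = 0.875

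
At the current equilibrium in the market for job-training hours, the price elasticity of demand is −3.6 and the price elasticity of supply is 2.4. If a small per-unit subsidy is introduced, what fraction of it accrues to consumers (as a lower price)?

For a small subsidy around the equilibrium, the benefit split depends on the relative slopes, which at a point are proportional to the elasticities.
Buyer share = εs/(εs + |εd|) = 2.4/(2.4 + 3.6) = 0.4; seller share = |εd|/(εs + |εd|) = 0.6.

Consumer share = 0.4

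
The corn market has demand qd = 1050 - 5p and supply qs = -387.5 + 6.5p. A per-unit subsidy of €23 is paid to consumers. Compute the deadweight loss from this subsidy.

Deadweight loss = €747.5

Pre-subsidy: 1050 - 5p = -387.5 + 6.5p gives p* = 125, q* = 425.
With the rebate, buyers effectively pay pb = ps − 23, where ps is the price sellers receive.
Demand in terms of ps becomes qd = 1050 − 5(ps − 23) = 1165 - 5ps. Setting this equal to supply: 1165 - 5ps = -387.5 + 6.5ps, so ps = 135.
Buyers pay pb = 135 − 23 = 112; q' = -387.5 + 6.5·135 = 490.
The subsidy expands output by 490 − 425 = 65 past the efficient level; on those units the gap between marginal cost and willingness to pay runs from 0 up to 23.
DWL = ½ × 23 × 65 = 747.5.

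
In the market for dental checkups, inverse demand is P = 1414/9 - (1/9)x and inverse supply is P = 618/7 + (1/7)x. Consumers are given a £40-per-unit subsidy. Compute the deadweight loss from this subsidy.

Pre-subsidy: 1414/9 - (1/9)x = 618/7 + (1/7)x gives x* = 271 and P* = 127.
With the rebate, buyers effectively pay Pb = Ps − 40, where Ps is the price sellers receive.
On the curves, Pb = 1414/9 - (1/9)x and Ps = 618/7 + (1/7)x; the wedge Ps − Pb = 40 gives 618/7 + (1/7)x − (1414/9 - (1/9)x) = 40, so x' = 428.5.
Then Pb = 1414/9 − (1/9)·428.5 = 109.5 and Ps = 618/7 + (1/7)·428.5 = 149.5.
The subsidy expands output by 428.5 − 271 = 157.5 past the efficient level; on those units the gap between marginal cost and willingness to pay runs from 0 up to 40.
DWL = ½ × 40 × 157.5 = 3150.

Deadweight loss = £3150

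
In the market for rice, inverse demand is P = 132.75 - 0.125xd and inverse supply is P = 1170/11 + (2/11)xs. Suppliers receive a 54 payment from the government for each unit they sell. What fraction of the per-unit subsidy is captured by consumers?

Pre-subsidy: 132.75 - 0.125x = 1170/11 + (2/11)x gives x* = 86 and P* = 122.
With the subsidy, sellers receive Ps = Pb + 54 for each unit, where Pb is the price buyers pay.
On the curves, Pb = 132.75 - 0.125x and Ps = 1170/11 + (2/11)x; the wedge Ps − Pb = 54 gives 1170/11 + (2/11)x − (132.75 - 0.125x) = 54, so x' = 262.
Then Pb = 132.75 − 0.125·262 = 100 and Ps = 1170/11 + (2/11)·262 = 154.
Buyers' price falls by P* − Pb = 122 − 100 = 22; sellers' price rises by Ps − P* = 154 − 122 = 32.
So consumers capture 22/54 = 11/27 of each unit of subsidy.

Consumer share = 11/27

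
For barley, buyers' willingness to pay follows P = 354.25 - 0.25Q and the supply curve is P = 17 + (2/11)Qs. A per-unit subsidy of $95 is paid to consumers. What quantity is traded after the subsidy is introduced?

Pre-subsidy: 354.25 - 0.25Q = 17 + (2/11)Q gives Q* = 781 and P* = 159.
With the rebate, buyers effectively pay Pb = Ps − 95, where Ps is the price sellers receive.
On the curves, Pb = 354.25 - 0.25Q and Ps = 17 + (2/11)Q; the wedge Ps − Pb = 95 gives 17 + (2/11)Q − (354.25 - 0.25Q) = 95, so Q' = 1001.
Then Pb = 354.25 − 0.25·1001 = 104 and Ps = 17 + (2/11)·1001 = 199.

Q' = 1001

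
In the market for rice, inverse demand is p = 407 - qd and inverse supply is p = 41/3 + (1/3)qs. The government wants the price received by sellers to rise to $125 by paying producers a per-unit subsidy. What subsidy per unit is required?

Required subsidy s = $52 per unit

At a seller price of 125, quantity supplied is -41 + 3·125 = 334.
Buyers absorb 334 only when they pay pb = 407 − 1·334 = 73.
s = ps − pb = 125 − 73 = 52.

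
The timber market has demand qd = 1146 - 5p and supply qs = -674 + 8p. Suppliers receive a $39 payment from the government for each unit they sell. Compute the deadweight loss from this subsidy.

Pre-subsidy: 1146 - 5p = -674 + 8p gives p* = 140, q* = 446.
With the subsidy, sellers receive ps = pb + 39 for each unit, where pb is the price buyers pay.
Supply in terms of pb becomes qs = -674 + 8(pb + 39) = -362 + 8pb. Setting this equal to demand: 1146 - 5pb = -362 + 8pb, so pb = 116.
Sellers receive ps = 116 + 39 = 155; q' = 1146 − 5·116 = 566.
The subsidy expands output by 566 − 446 = 120 past the efficient level; on those units the gap between marginal cost and willingness to pay runs from 0 up to 39.
DWL = ½ × 39 × 120 = 2340.

Deadweight loss = $2340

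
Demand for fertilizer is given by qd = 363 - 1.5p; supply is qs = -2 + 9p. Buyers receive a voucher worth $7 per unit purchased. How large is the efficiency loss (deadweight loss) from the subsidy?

Deadweight loss = $31.5

Pre-subsidy: 363 - 1.5p = -2 + 9p gives p* = 730/21, q* = 2176/7.
With the rebate, buyers effectively pay pb = ps − 7, where ps is the price sellers receive.
Demand in terms of ps becomes qd = 363 − 1.5(ps − 7) = 373.5 - 1.5ps. Setting this equal to supply: 373.5 - 1.5ps = -2 + 9ps, so ps = 751/21.
Buyers pay pb = 751/21 − 7 = 604/21; q' = -2 + 9·(751/21) = 2239/7.
The subsidy expands output by 2239/7 − 2176/7 = 9 past the efficient level; on those units the gap between marginal cost and willingness to pay runs from 0 up to 7.
DWL = ½ × 7 × 9 = 31.5.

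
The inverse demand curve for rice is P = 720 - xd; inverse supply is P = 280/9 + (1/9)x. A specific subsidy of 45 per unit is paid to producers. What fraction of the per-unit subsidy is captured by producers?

Producer share = 0.1

Pre-subsidy: 720 - x = 280/9 + (1/9)x gives x* = 620 and P* = 100.
With the subsidy, sellers receive Ps = Pb + 45 for each unit, where Pb is the price buyers pay.
On the curves, Pb = 720 - x and Ps = 280/9 + (1/9)x; the wedge Ps − Pb = 45 gives 280/9 + (1/9)x − (720 - x) = 45, so x' = 660.5.
Then Pb = 720 − 1·660.5 = 59.5 and Ps = 280/9 + (1/9)·660.5 = 104.5.
Buyers' price falls by P* − Pb = 100 − 59.5 = 40.5; sellers' price rises by Ps − P* = 104.5 − 100 = 4.5.
So producers capture 4.5/45 = 0.1 of each unit of subsidy.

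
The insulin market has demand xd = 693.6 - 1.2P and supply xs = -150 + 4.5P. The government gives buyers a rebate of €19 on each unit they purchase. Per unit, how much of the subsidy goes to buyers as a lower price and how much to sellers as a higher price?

Buyers gain €15 per unit; sellers gain €4 per unit

Pre-subsidy: 693.6 - 1.2P = -150 + 4.5P gives P* = 148, x* = 516.
With the rebate, buyers effectively pay Pb = Ps − 19, where Ps is the price sellers receive.
Demand in terms of Ps becomes xd = 693.6 − 1.2(Ps − 19) = 716.4 - 1.2Ps. Setting this equal to supply: 716.4 - 1.2Ps = -150 + 4.5Ps, so Ps = 152.
Buyers pay Pb = 152 − 19 = 133; x' = -150 + 4.5·152 = 534.
Buyers' price falls by P* − Pb = 148 − 133 = 15; sellers' price rises by Ps − P* = 152 − 148 = 4.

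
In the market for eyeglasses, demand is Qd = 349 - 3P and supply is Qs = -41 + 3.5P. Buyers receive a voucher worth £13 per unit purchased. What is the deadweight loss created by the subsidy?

Pre-subsidy: 349 - 3P = -41 + 3.5P gives P* = 60, Q* = 169.
With the rebate, buyers effectively pay Pb = Ps − 13, where Ps is the price sellers receive.
Demand in terms of Ps becomes Qd = 349 − 3(Ps − 13) = 388 - 3Ps. Setting this equal to supply: 388 - 3Ps = -41 + 3.5Ps, so Ps = 66.
Buyers pay Pb = 66 − 13 = 53; Q' = -41 + 3.5·66 = 190.
The subsidy expands output by 190 − 169 = 21 past the efficient level; on those units the gap between marginal cost and willingness to pay runs from 0 up to 13.
DWL = ½ × 13 × 21 = 136.5.

Deadweight loss = £136.5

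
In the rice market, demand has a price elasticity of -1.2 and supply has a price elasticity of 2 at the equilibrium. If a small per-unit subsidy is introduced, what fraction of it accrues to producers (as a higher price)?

For a small subsidy around the equilibrium, the benefit split depends on the relative slopes, which at a point are proportional to the elasticities.
Buyer share = εs/(εs + |εd|) = 2/(2 + 1.2) = 0.625; seller share = |εd|/(εs + |εd|) = 0.375.
So producers capture 0.375 of the subsidy.

Producer share = 0.375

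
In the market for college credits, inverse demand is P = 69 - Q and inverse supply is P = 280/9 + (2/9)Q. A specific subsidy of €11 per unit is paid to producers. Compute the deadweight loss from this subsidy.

Pre-subsidy: 69 - Q = 280/9 + (2/9)Q gives Q* = 31 and P* = 38.
With the subsidy, sellers receive Ps = Pb + 11 for each unit, where Pb is the price buyers pay.
On the curves, Pb = 69 - Q and Ps = 280/9 + (2/9)Q; the wedge Ps − Pb = 11 gives 280/9 + (2/9)Q − (69 - Q) = 11, so Q' = 40.
Then Pb = 69 − 1·40 = 29 and Ps = 280/9 + (2/9)·40 = 40.
The subsidy expands output by 40 − 31 = 9 past the efficient level; on those units the gap between marginal cost and willingness to pay runs from 0 up to 11.
DWL = ½ × 11 × 9 = 49.5.

Deadweight loss = €49.5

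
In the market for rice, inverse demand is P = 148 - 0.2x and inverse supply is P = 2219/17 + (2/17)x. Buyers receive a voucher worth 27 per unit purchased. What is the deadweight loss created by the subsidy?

Deadweight loss = 1147.5

Pre-subsidy: 148 - 0.2x = 2219/17 + (2/17)x gives x* = 55 and P* = 137.
With the rebate, buyers effectively pay Pb = Ps − 27, where Ps is the price sellers receive.
On the curves, Pb = 148 - 0.2x and Ps = 2219/17 + (2/17)x; the wedge Ps − Pb = 27 gives 2219/17 + (2/17)x − (148 - 0.2x) = 27, so x' = 140.
Then Pb = 148 − 0.2·140 = 120 and Ps = 2219/17 + (2/17)·140 = 147.
The subsidy expands output by 140 − 55 = 85 past the efficient level; on those units the gap between marginal cost and willingness to pay runs from 0 up to 27.
DWL = ½ × 27 × 85 = 1147.5.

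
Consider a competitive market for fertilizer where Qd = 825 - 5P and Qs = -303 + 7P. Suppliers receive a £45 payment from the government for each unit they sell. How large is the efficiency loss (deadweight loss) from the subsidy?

Deadweight loss = £2953.125

Pre-subsidy: 825 - 5P = -303 + 7P gives P* = 94, Q* = 355.
With the subsidy, sellers receive Ps = Pb + 45 for each unit, where Pb is the price buyers pay.
Supply in terms of Pb becomes Qs = -303 + 7(Pb + 45) = 12 + 7Pb. Setting this equal to demand: 825 - 5Pb = 12 + 7Pb, so Pb = 67.75.
Sellers receive Ps = 67.75 + 45 = 112.75; Q' = 825 − 5·67.75 = 486.25.
The subsidy expands output by 486.25 − 355 = 131.25 past the efficient level; on those units the gap between marginal cost and willingness to pay runs from 0 up to 45.
DWL = ½ × 45 × 131.25 = 2953.125.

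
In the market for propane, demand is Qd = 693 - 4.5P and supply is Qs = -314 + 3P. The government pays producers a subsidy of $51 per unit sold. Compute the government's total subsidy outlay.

Government cost = $9210.6

Pre-subsidy: 693 - 4.5P = -314 + 3P gives P* = 2014/15, Q* = 88.8.
With the subsidy, sellers receive Ps = Pb + 51 for each unit, where Pb is the price buyers pay.
Supply in terms of Pb becomes Qs = -314 + 3(Pb + 51) = -161 + 3Pb. Setting this equal to demand: 693 - 4.5Pb = -161 + 3Pb, so Pb = 1708/15.
Sellers receive Ps = 1708/15 + 51 = 2473/15; Q' = 693 − 4.5·(1708/15) = 180.6.
Government outlay = subsidy × quantity = 51 × 180.6 = 9210.6.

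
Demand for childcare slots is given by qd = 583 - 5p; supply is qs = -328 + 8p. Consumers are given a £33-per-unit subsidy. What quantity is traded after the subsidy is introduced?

Pre-subsidy: 583 - 5p = -328 + 8p gives p* = 911/13, q* = 3024/13.
With the rebate, buyers effectively pay pb = ps − 33, where ps is the price sellers receive.
Demand in terms of ps becomes qd = 583 − 5(ps − 33) = 748 - 5ps. Setting this equal to supply: 748 - 5ps = -328 + 8ps, so ps = 1076/13.
Buyers pay pb = 1076/13 − 33 = 647/13; q' = -328 + 8·(1076/13) = 4344/13.

q' = 4344/13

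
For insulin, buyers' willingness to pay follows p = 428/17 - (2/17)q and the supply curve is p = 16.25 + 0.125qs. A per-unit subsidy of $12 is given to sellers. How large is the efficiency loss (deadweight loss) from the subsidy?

Deadweight loss = 3264/11

Pre-subsidy: 428/17 - (2/17)q = 16.25 + 0.125q gives q* = 1214/33 and p* = 688/33.
With the subsidy, sellers receive ps = pb + 12 for each unit, where pb is the price buyers pay.
On the curves, pb = 428/17 - (2/17)q and ps = 16.25 + 0.125q; the wedge ps − pb = 12 gives 16.25 + 0.125q − (428/17 - (2/17)q) = 12, so q' = 2846/33.
Then pb = 428/17 − (2/17)·(2846/33) = 496/33 and ps = 16.25 + 0.125·(2846/33) = 892/33.
The subsidy expands output by 2846/33 − 1214/33 = 544/11 past the efficient level; on those units the gap between marginal cost and willingness to pay runs from 0 up to 12.
DWL = ½ × 12 × 544/11 = 3264/11.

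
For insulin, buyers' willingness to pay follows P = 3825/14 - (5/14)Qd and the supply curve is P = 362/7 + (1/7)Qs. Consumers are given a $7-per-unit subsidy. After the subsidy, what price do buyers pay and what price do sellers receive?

Buyers pay $110; sellers receive $117

Pre-subsidy: 3825/14 - (5/14)Q = 362/7 + (1/7)Q gives Q* = 443 and P* = 115.
With the rebate, buyers effectively pay Pb = Ps − 7, where Ps is the price sellers receive.
On the curves, Pb = 3825/14 - (5/14)Q and Ps = 362/7 + (1/7)Q; the wedge Ps − Pb = 7 gives 362/7 + (1/7)Q − (3825/14 - (5/14)Q) = 7, so Q' = 457.
Then Pb = 3825/14 − (5/14)·457 = 110 and Ps = 362/7 + (1/7)·457 = 117.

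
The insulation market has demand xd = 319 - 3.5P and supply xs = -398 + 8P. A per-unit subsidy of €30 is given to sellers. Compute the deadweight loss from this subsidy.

Pre-subsidy: 319 - 3.5P = -398 + 8P gives P* = 1434/23, x* = 2318/23.
With the subsidy, sellers receive Ps = Pb + 30 for each unit, where Pb is the price buyers pay.
Supply in terms of Pb becomes xs = -398 + 8(Pb + 30) = -158 + 8Pb. Setting this equal to demand: 319 - 3.5Pb = -158 + 8Pb, so Pb = 954/23.
Sellers receive Ps = 954/23 + 30 = 1644/23; x' = 319 − 3.5·(954/23) = 3998/23.
The subsidy expands output by 3998/23 − 2318/23 = 1680/23 past the efficient level; on those units the gap between marginal cost and willingness to pay runs from 0 up to 30.
DWL = ½ × 30 × 1680/23 = 25200/23.

Deadweight loss = 25200/23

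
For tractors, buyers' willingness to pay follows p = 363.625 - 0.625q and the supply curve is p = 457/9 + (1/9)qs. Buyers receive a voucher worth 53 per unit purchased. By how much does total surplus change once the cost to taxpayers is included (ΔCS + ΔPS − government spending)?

Pre-subsidy: 363.625 - 0.625q = 457/9 + (1/9)q gives q* = 425 and p* = 98.
With the rebate, buyers effectively pay pb = ps − 53, where ps is the price sellers receive.
On the curves, pb = 363.625 - 0.625q and ps = 457/9 + (1/9)q; the wedge ps − pb = 53 gives 457/9 + (1/9)q − (363.625 - 0.625q) = 53, so q' = 497.
Then pb = 363.625 − 0.625·497 = 53 and ps = 457/9 + (1/9)·497 = 106.
ΔCS = ½(425 + 497)(98 − 53) = 20745; ΔPS = ½(425 + 497)(106 − 98) = 3688.
Government spending = 53 × 497 = 26341.
Net change = 20745 + 3688 − 26341 = -1908. The loss equals the DWL triangle ½·53·72.

Net change in total surplus = -1908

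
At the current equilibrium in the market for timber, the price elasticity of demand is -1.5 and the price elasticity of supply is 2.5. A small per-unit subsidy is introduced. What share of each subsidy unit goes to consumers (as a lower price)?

Consumer share = 0.625

For a small subsidy around the equilibrium, the benefit split depends on the relative slopes, which at a point are proportional to the elasticities.
Buyer share = εs/(εs + |εd|) = 2.5/(2.5 + 1.5) = 0.625; seller share = |εd|/(εs + |εd|) = 0.375.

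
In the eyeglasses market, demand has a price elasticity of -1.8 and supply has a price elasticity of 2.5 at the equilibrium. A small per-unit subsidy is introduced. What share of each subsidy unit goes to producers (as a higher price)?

Producer share = 18/43

For a small subsidy around the equilibrium, the benefit split depends on the relative slopes, which at a point are proportional to the elasticities.
Buyer share = εs/(εs + |εd|) = 2.5/(2.5 + 1.8) = 25/43; seller share = |εd|/(εs + |εd|) = 18/43.
So producers capture 18/43 of the subsidy.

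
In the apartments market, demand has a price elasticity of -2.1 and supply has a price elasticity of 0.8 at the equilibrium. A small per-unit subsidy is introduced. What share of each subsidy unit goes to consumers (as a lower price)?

Consumer share = 8/29

For a small subsidy around the equilibrium, the benefit split depends on the relative slopes, which at a point are proportional to the elasticities.
Buyer share = εs/(εs + |εd|) = 0.8/(0.8 + 2.1) = 8/29; seller share = |εd|/(εs + |εd|) = 21/29.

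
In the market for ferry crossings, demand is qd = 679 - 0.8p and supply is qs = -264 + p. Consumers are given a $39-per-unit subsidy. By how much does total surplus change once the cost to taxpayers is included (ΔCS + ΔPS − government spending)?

Net change in total surplus = -$338

Pre-subsidy: 679 - 0.8p = -264 + p gives p* = 4715/9, q* = 2339/9.
With the rebate, buyers effectively pay pb = ps − 39, where ps is the price sellers receive.
Demand in terms of ps becomes qd = 679 − 0.8(ps − 39) = 710.2 - 0.8ps. Setting this equal to supply: 710.2 - 0.8ps = -264 + ps, so ps = 4871/9.
Buyers pay pb = 4871/9 − 39 = 4520/9; q' = -264 + 1·(4871/9) = 2495/9.
ΔCS = ½(2339/9 + 2495/9)(4715/9 − 4520/9) = 157105/27; ΔPS = ½(2339/9 + 2495/9)(4871/9 − 4715/9) = 125684/27.
Government spending = 39 × 2495/9 = 32435/3.
Net change = 157105/27 + 125684/27 − 32435/3 = -338. The loss equals the DWL triangle ½·39·52/3.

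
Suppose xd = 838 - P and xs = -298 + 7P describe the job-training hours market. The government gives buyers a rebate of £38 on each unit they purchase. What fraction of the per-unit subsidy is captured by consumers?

Consumer share = 0.875

Pre-subsidy: 838 - P = -298 + 7P gives P* = 142, x* = 696.
With the rebate, buyers effectively pay Pb = Ps − 38, where Ps is the price sellers receive.
Demand in terms of Ps becomes xd = 838 − 1(Ps − 38) = 876 - Ps. Setting this equal to supply: 876 - Ps = -298 + 7Ps, so Ps = 146.75.
Buyers pay Pb = 146.75 − 38 = 108.75; x' = -298 + 7·146.75 = 729.25.
Buyers' price falls by P* − Pb = 142 − 108.75 = 33.25; sellers' price rises by Ps − P* = 146.75 − 142 = 4.75.
So consumers capture 33.25/38 = 0.875 of each unit of subsidy.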